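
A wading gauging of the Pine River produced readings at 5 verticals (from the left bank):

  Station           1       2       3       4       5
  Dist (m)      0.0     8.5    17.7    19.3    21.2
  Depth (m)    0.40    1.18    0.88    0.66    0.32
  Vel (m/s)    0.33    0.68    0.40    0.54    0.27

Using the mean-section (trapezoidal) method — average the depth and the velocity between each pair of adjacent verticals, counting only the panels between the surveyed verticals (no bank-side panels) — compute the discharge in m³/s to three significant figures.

9.46 m³/s

Panel 1-2: Δb = 8.5 m, d̄ = (0.40+1.18)/2 = 0.79, v̄ = (0.33+0.68)/2 = 0.505 → q = 8.5×0.79×0.505 = 3.391 m³/s
Panel 2-3: Δb = 9.2 m, d̄ = (1.18+0.88)/2 = 1.03, v̄ = (0.68+0.40)/2 = 0.54 → q = 9.2×1.03×0.54 = 5.117 m³/s
Panel 3-4: Δb = 1.6 m, d̄ = (0.88+0.66)/2 = 0.77, v̄ = (0.40+0.54)/2 = 0.47 → q = 1.6×0.77×0.47 = 0.5790 m³/s
Panel 4-5: Δb = 1.9 m, d̄ = (0.66+0.32)/2 = 0.49, v̄ = (0.54+0.27)/2 = 0.405 → q = 1.9×0.49×0.405 = 0.3771 m³/s
Q = Σ q = 9.464 m³/s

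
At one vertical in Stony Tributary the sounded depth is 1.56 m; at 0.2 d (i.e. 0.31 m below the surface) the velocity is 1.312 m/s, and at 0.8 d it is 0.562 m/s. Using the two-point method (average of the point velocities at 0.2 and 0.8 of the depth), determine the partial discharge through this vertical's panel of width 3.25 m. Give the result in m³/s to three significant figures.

4.75 m³/s

v̄ = (1.312 + 0.562) / 2 = 0.9370 m/s
q = v̄ × d × w = 0.9370 × 1.56 × 3.25 = 4.751 m³/s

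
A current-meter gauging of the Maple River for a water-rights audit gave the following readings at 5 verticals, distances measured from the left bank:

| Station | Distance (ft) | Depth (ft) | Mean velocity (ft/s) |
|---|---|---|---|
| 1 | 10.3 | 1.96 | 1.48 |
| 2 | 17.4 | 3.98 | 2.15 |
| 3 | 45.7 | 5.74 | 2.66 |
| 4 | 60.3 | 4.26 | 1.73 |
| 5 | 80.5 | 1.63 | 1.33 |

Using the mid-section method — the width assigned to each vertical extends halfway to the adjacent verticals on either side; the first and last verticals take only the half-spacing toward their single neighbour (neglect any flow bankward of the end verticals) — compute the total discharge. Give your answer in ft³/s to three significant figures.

w_1 = (17.4 − 10.3)/2 = 3.55 ft; q_1 = 1.48 × 1.96 × 3.55 = 10.30 ft³/s
w_2 = (45.7 − 10.3)/2 = 17.7 ft; q_2 = 2.15 × 3.98 × 17.7 = 151.5 ft³/s
w_3 = (60.3 − 17.4)/2 = 21.45 ft; q_3 = 2.66 × 5.74 × 21.45 = 327.5 ft³/s
w_4 = (80.5 − 45.7)/2 = 17.4 ft; q_4 = 1.73 × 4.26 × 17.4 = 128.2 ft³/s
w_5 = (80.5 − 60.3)/2 = 10.1 ft; q_5 = 1.33 × 1.63 × 10.1 = 21.90 ft³/s
Q = Σ qᵢ = 639.4 ft³/s

639 ft³/s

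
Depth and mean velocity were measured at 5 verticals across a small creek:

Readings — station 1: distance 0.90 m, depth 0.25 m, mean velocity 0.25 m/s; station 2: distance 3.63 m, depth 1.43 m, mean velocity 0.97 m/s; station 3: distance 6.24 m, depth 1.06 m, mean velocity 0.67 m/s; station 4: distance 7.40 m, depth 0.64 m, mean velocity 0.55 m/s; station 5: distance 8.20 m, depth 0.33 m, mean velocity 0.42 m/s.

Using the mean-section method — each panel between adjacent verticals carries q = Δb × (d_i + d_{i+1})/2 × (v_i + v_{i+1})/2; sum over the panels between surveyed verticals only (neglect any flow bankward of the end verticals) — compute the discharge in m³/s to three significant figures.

4.85 m³/s

Panel 1-2: Δb = 2.73 m, d̄ = (0.25+1.43)/2 = 0.84, v̄ = (0.25+0.97)/2 = 0.61 → q = 2.73×0.84×0.61 = 1.399 m³/s
Panel 2-3: Δb = 2.61 m, d̄ = (1.43+1.06)/2 = 1.245, v̄ = (0.97+0.67)/2 = 0.82 → q = 2.61×1.245×0.82 = 2.665 m³/s
Panel 3-4: Δb = 1.16 m, d̄ = (1.06+0.64)/2 = 0.85, v̄ = (0.67+0.55)/2 = 0.61 → q = 1.16×0.85×0.61 = 0.6015 m³/s
Panel 4-5: Δb = 0.8 m, d̄ = (0.64+0.33)/2 = 0.485, v̄ = (0.55+0.42)/2 = 0.485 → q = 0.8×0.485×0.485 = 0.1882 m³/s
Q = Σ q = 4.853 m³/s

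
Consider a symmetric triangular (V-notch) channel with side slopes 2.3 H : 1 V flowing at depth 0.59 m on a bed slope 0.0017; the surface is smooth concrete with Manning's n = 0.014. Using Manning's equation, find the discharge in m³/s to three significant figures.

0.986 m³/s

A = z·y² = 2.3×0.59² = 0.8006 m²
P = 2y√(1+z²) = 2×0.59×√(1+2.3²) = 2.959 m
R = A/P = 0.8006/2.959 = 0.2705 m
Q = (1/n)·A·R^(2/3)·S^(1/2) = (1/0.014) × 0.8006 × 0.2705^(2/3) × 0.0017^(1/2) = 0.9863 m³/s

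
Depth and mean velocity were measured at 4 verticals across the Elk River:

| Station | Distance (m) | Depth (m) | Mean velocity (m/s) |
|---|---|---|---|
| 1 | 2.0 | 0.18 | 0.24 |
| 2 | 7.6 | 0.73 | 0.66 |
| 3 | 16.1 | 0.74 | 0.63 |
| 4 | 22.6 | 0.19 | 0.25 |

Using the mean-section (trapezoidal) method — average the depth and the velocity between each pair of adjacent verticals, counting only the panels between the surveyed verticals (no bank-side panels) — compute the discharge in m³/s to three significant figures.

Panel 1-2: Δb = 5.6 m, d̄ = (0.18+0.73)/2 = 0.455, v̄ = (0.24+0.66)/2 = 0.45 → q = 5.6×0.455×0.45 = 1.147 m³/s
Panel 2-3: Δb = 8.5 m, d̄ = (0.73+0.74)/2 = 0.735, v̄ = (0.66+0.63)/2 = 0.645 → q = 8.5×0.735×0.645 = 4.030 m³/s
Panel 3-4: Δb = 6.5 m, d̄ = (0.74+0.19)/2 = 0.465, v̄ = (0.63+0.25)/2 = 0.44 → q = 6.5×0.465×0.44 = 1.330 m³/s
Q = Σ q = 6.506 m³/s

6.51 m³/s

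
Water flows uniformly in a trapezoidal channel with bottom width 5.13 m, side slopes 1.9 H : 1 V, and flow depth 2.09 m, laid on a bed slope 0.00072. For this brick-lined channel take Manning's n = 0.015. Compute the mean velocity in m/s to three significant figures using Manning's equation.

2.18 m/s

A = (b + z·y)·y = (5.13 + 1.9×2.09)×2.09 = 19.02 m²
P = b + 2y√(1+z²) = 5.13 + 2×2.09×√(1+1.9²) = 14.10 m
R = A/P = 19.02/14.10 = 1.349 m
Q = (1/n)·A·R^(2/3)·S^(1/2) = (1/0.015) × 19.02 × 1.349^(2/3) × 0.00072^(1/2) = 41.53 m³/s
V = Q/A = 41.53/19.02 = 2.183 m/s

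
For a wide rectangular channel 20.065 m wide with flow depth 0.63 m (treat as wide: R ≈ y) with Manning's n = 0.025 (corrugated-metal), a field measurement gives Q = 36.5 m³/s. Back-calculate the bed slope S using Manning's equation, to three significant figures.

A = b·y = 20.065 × 0.63 = 12.64 m²
Wide channel: R ≈ y = 0.63 m
S = (Q·n / (1·A·R^(2/3)))² = (36.5×0.025 / (1×12.64×0.7349))² = 0.009648

0.00965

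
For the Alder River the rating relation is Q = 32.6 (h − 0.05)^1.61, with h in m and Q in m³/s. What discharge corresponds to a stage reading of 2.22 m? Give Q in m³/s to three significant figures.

Q = 32.6 × (2.22 − 0.05)^1.61 = 32.6 × 2.17^1.61 = 113.5 m³/s

113 m³/s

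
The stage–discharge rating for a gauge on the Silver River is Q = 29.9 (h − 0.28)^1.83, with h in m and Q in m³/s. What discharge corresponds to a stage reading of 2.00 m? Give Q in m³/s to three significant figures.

80.7 m³/s

Q = 29.9 × (2.00 − 0.28)^1.83 = 29.9 × 1.72^1.83 = 80.67 m³/s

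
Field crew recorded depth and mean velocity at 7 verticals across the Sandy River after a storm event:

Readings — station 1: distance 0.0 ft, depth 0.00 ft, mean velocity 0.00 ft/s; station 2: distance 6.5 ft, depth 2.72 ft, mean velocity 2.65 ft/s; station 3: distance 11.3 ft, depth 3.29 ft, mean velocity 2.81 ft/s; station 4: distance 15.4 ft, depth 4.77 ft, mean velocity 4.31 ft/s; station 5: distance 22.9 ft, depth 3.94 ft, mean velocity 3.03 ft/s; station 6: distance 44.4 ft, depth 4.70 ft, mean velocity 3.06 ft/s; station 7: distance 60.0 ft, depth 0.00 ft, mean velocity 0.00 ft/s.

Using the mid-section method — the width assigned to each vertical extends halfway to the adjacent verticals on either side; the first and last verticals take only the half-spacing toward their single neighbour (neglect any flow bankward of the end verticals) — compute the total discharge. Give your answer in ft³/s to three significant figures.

641 ft³/s

w_2 = (11.3 − 0.0)/2 = 5.65 ft; q_2 = 2.65 × 2.72 × 5.65 = 40.73 ft³/s
w_3 = (15.4 − 6.5)/2 = 4.45 ft; q_3 = 2.81 × 3.29 × 4.45 = 41.14 ft³/s
w_4 = (22.9 − 11.3)/2 = 5.8 ft; q_4 = 4.31 × 4.77 × 5.8 = 119.2 ft³/s
w_5 = (44.4 − 15.4)/2 = 14.5 ft; q_5 = 3.03 × 3.94 × 14.5 = 173.1 ft³/s
w_6 = (60.0 − 22.9)/2 = 18.55 ft; q_6 = 3.06 × 4.70 × 18.55 = 266.8 ft³/s
Stations 1, 7 contribute zero (depth or velocity is 0).
Q = Σ qᵢ = 641.0 ft³/s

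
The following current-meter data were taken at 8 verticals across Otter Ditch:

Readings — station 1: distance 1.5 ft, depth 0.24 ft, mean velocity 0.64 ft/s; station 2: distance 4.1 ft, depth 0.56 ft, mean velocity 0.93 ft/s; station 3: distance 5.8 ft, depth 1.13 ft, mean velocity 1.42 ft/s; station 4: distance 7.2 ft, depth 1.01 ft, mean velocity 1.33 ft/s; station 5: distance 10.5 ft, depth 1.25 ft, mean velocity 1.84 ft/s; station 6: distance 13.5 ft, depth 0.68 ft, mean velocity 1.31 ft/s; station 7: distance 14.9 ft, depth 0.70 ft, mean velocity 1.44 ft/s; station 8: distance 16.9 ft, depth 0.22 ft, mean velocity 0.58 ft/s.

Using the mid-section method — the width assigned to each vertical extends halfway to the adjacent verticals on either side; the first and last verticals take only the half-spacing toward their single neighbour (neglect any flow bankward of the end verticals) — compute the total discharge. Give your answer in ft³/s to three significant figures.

w_1 = (4.1 − 1.5)/2 = 1.3 ft; q_1 = 0.64 × 0.24 × 1.3 = 0.1997 ft³/s
w_2 = (5.8 − 1.5)/2 = 2.15 ft; q_2 = 0.93 × 0.56 × 2.15 = 1.120 ft³/s
w_3 = (7.2 − 4.1)/2 = 1.55 ft; q_3 = 1.42 × 1.13 × 1.55 = 2.487 ft³/s
w_4 = (10.5 − 5.8)/2 = 2.35 ft; q_4 = 1.33 × 1.01 × 2.35 = 3.157 ft³/s
w_5 = (13.5 − 7.2)/2 = 3.15 ft; q_5 = 1.84 × 1.25 × 3.15 = 7.245 ft³/s
w_6 = (14.9 − 10.5)/2 = 2.2 ft; q_6 = 1.31 × 0.68 × 2.2 = 1.960 ft³/s
w_7 = (16.9 − 13.5)/2 = 1.7 ft; q_7 = 1.44 × 0.70 × 1.7 = 1.714 ft³/s
w_8 = (16.9 − 14.9)/2 = 1 ft; q_8 = 0.58 × 0.22 × 1 = 0.1276 ft³/s
Q = Σ qᵢ = 18.01 ft³/s

18.0 ft³/s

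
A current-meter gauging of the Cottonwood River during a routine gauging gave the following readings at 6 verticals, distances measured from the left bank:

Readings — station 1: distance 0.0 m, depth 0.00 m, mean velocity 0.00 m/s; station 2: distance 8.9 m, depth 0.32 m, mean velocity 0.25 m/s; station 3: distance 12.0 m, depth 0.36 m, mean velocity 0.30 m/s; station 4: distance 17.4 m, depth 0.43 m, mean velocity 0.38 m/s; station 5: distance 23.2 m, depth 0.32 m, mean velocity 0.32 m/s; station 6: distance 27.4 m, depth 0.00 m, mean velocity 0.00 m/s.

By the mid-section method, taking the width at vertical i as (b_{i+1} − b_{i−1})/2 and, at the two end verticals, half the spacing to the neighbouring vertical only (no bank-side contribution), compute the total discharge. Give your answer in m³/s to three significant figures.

2.37 m³/s

w_2 = (12.0 − 0.0)/2 = 6 m; q_2 = 0.25 × 0.32 × 6 = 0.4800 m³/s
w_3 = (17.4 − 8.9)/2 = 4.25 m; q_3 = 0.30 × 0.36 × 4.25 = 0.4590 m³/s
w_4 = (23.2 − 12.0)/2 = 5.6 m; q_4 = 0.38 × 0.43 × 5.6 = 0.9150 m³/s
w_5 = (27.4 − 17.4)/2 = 5 m; q_5 = 0.32 × 0.32 × 5 = 0.5120 m³/s
Stations 1, 6 contribute zero (depth or velocity is 0).
Q = Σ qᵢ = 2.366 m³/s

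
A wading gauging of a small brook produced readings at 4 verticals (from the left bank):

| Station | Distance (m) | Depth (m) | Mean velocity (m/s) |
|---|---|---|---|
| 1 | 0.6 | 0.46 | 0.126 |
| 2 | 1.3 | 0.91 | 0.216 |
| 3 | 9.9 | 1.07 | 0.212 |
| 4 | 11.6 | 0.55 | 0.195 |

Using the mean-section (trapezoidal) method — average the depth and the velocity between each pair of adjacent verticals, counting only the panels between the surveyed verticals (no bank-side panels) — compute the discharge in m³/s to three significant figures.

2.18 m³/s

Panel 1-2: Δb = 0.7 m, d̄ = (0.46+0.91)/2 = 0.685, v̄ = (0.126+0.216)/2 = 0.171 → q = 0.7×0.685×0.171 = 0.08199 m³/s
Panel 2-3: Δb = 8.6 m, d̄ = (0.91+1.07)/2 = 0.99, v̄ = (0.216+0.212)/2 = 0.214 → q = 8.6×0.99×0.214 = 1.822 m³/s
Panel 3-4: Δb = 1.7 m, d̄ = (1.07+0.55)/2 = 0.81, v̄ = (0.212+0.195)/2 = 0.2035 → q = 1.7×0.81×0.2035 = 0.2802 m³/s
Q = Σ q = 2.184 m³/s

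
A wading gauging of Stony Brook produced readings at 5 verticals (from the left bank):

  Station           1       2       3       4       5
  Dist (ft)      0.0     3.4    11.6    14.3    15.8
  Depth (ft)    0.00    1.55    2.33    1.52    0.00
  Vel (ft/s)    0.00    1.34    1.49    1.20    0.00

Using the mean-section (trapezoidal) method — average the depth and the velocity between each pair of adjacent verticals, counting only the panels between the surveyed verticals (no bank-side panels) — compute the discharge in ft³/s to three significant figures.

31.9 ft³/s

Panel 1-2: Δb = 3.4 ft, d̄ = (0.00+1.55)/2 = 0.775, v̄ = (0.00+1.34)/2 = 0.67 → q = 3.4×0.775×0.67 = 1.765 ft³/s
Panel 2-3: Δb = 8.2 ft, d̄ = (1.55+2.33)/2 = 1.94, v̄ = (1.34+1.49)/2 = 1.415 → q = 8.2×1.94×1.415 = 22.51 ft³/s
Panel 3-4: Δb = 2.7 ft, d̄ = (2.33+1.52)/2 = 1.925, v̄ = (1.49+1.20)/2 = 1.345 → q = 2.7×1.925×1.345 = 6.991 ft³/s
Panel 4-5: Δb = 1.5 ft, d̄ = (1.52+0.00)/2 = 0.76, v̄ = (1.20+0.00)/2 = 0.6 → q = 1.5×0.76×0.6 = 0.6840 ft³/s
Q = Σ q = 31.95 ft³/s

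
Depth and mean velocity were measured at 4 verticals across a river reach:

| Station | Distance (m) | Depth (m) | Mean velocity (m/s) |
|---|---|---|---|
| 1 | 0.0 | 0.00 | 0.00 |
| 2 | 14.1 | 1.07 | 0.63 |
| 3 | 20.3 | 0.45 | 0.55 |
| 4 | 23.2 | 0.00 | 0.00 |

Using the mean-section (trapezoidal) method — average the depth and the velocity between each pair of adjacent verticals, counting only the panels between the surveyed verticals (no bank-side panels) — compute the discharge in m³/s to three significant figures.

Panel 1-2: Δb = 14.1 m, d̄ = (0.00+1.07)/2 = 0.535, v̄ = (0.00+0.63)/2 = 0.315 → q = 14.1×0.535×0.315 = 2.376 m³/s
Panel 2-3: Δb = 6.2 m, d̄ = (1.07+0.45)/2 = 0.76, v̄ = (0.63+0.55)/2 = 0.59 → q = 6.2×0.76×0.59 = 2.780 m³/s
Panel 3-4: Δb = 2.9 m, d̄ = (0.45+0.00)/2 = 0.225, v̄ = (0.55+0.00)/2 = 0.275 → q = 2.9×0.225×0.275 = 0.1794 m³/s
Q = Σ q = 5.336 m³/s

5.34 m³/s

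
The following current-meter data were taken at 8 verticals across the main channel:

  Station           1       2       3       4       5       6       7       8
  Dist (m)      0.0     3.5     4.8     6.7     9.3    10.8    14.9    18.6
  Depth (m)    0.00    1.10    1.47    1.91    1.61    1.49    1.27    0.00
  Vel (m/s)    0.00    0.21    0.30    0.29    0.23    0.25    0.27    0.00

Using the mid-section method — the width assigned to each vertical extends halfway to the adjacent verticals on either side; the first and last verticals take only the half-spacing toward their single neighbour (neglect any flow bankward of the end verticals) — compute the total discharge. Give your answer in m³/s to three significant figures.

w_2 = (4.8 − 0.0)/2 = 2.4 m; q_2 = 0.21 × 1.10 × 2.4 = 0.5544 m³/s
w_3 = (6.7 − 3.5)/2 = 1.6 m; q_3 = 0.30 × 1.47 × 1.6 = 0.7056 m³/s
w_4 = (9.3 − 4.8)/2 = 2.25 m; q_4 = 0.29 × 1.91 × 2.25 = 1.246 m³/s
w_5 = (10.8 − 6.7)/2 = 2.05 m; q_5 = 0.23 × 1.61 × 2.05 = 0.7591 m³/s
w_6 = (14.9 − 9.3)/2 = 2.8 m; q_6 = 0.25 × 1.49 × 2.8 = 1.043 m³/s
w_7 = (18.6 − 10.8)/2 = 3.9 m; q_7 = 0.27 × 1.27 × 3.9 = 1.337 m³/s
Stations 1, 8 contribute zero (depth or velocity is 0).
Q = Σ qᵢ = 5.646 m³/s

5.65 m³/s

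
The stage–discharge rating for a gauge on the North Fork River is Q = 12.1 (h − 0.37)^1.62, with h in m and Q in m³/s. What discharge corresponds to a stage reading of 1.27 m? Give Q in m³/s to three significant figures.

Q = 12.1 × (1.27 − 0.37)^1.62 = 12.1 × 0.9^1.62 = 10.20 m³/s

10.2 m³/s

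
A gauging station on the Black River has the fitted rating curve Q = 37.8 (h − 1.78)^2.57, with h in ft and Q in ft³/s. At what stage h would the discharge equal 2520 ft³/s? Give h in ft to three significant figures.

h − h₀ = (Q/C)^(1/b) = (2520/37.8)^(1/2.57) = 5.125 ft
h = 1.78 + 5.125 = 6.905 ft

6.90 ft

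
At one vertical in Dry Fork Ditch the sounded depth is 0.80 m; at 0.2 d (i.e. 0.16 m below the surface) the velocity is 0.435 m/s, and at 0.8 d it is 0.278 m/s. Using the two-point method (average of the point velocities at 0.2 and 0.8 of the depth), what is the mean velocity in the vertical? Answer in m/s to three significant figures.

0.357 m/s

v̄ = (0.435 + 0.278) / 2 = 0.3565 m/s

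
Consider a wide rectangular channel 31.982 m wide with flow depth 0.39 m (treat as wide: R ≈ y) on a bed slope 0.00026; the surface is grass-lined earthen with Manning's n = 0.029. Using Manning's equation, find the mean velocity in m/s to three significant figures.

A = b·y = 31.982 × 0.39 = 12.47 m²
Wide channel: R ≈ y = 0.39 m
Q = (1/n)·A·R^(2/3)·S^(1/2) = (1/0.029) × 12.47 × 0.3900^(2/3) × 0.00026^(1/2) = 3.702 m³/s
V = Q/A = 3.702/12.47 = 0.2968 m/s

0.297 m/s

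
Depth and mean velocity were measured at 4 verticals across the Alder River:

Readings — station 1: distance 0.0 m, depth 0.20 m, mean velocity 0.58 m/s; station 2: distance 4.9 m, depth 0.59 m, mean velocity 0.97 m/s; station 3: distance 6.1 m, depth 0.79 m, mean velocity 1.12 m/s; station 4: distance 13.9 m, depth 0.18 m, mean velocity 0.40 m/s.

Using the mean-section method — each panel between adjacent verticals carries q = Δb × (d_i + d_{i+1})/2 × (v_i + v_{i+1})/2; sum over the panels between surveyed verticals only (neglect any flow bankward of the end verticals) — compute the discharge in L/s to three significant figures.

Panel 1-2: Δb = 4.9 m, d̄ = (0.20+0.59)/2 = 0.395, v̄ = (0.58+0.97)/2 = 0.775 → q = 4.9×0.395×0.775 = 1.500 m³/s
Panel 2-3: Δb = 1.2 m, d̄ = (0.59+0.79)/2 = 0.69, v̄ = (0.97+1.12)/2 = 1.045 → q = 1.2×0.69×1.045 = 0.8653 m³/s
Panel 3-4: Δb = 7.8 m, d̄ = (0.79+0.18)/2 = 0.485, v̄ = (1.12+0.40)/2 = 0.76 → q = 7.8×0.485×0.76 = 2.875 m³/s
Q = Σ q = 5.240 m³/s
= 5.240 × 1000 = 5240 L/s

5240 L/s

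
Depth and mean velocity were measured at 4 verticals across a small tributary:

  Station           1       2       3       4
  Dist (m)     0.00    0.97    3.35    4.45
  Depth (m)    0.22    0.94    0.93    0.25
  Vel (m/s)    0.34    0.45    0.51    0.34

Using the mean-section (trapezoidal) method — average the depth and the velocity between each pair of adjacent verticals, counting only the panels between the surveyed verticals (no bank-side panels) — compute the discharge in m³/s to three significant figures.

Panel 1-2: Δb = 0.97 m, d̄ = (0.22+0.94)/2 = 0.58, v̄ = (0.34+0.45)/2 = 0.395 → q = 0.97×0.58×0.395 = 0.2222 m³/s
Panel 2-3: Δb = 2.38 m, d̄ = (0.94+0.93)/2 = 0.935, v̄ = (0.45+0.51)/2 = 0.48 → q = 2.38×0.935×0.48 = 1.068 m³/s
Panel 3-4: Δb = 1.1 m, d̄ = (0.93+0.25)/2 = 0.59, v̄ = (0.51+0.34)/2 = 0.425 → q = 1.1×0.59×0.425 = 0.2758 m³/s
Q = Σ q = 1.566 m³/s

1.57 m³/s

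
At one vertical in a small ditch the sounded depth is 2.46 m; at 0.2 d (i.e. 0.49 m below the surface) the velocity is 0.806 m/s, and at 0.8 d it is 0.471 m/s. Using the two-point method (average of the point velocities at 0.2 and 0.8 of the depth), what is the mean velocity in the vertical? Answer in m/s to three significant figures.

0.639 m/s

v̄ = (0.806 + 0.471) / 2 = 0.6385 m/s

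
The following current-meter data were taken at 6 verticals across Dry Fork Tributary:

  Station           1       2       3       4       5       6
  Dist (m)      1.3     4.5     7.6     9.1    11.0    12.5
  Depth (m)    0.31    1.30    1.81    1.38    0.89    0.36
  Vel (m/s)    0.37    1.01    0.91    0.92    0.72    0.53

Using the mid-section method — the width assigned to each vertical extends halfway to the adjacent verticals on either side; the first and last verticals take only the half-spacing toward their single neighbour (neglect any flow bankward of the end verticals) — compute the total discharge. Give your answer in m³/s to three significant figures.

w_1 = (4.5 − 1.3)/2 = 1.6 m; q_1 = 0.37 × 0.31 × 1.6 = 0.1835 m³/s
w_2 = (7.6 − 1.3)/2 = 3.15 m; q_2 = 1.01 × 1.30 × 3.15 = 4.136 m³/s
w_3 = (9.1 − 4.5)/2 = 2.3 m; q_3 = 0.91 × 1.81 × 2.3 = 3.788 m³/s
w_4 = (11.0 − 7.6)/2 = 1.7 m; q_4 = 0.92 × 1.38 × 1.7 = 2.158 m³/s
w_5 = (12.5 − 9.1)/2 = 1.7 m; q_5 = 0.72 × 0.89 × 1.7 = 1.089 m³/s
w_6 = (12.5 − 11.0)/2 = 0.75 m; q_6 = 0.53 × 0.36 × 0.75 = 0.1431 m³/s
Q = Σ qᵢ = 11.50 m³/s

11.5 m³/s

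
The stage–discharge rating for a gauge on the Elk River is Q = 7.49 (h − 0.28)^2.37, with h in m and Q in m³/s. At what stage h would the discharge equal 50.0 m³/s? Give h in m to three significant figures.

h − h₀ = (Q/C)^(1/b) = (50.0/7.49)^(1/2.37) = 2.228 m
h = 0.28 + 2.228 = 2.508 m

2.51 m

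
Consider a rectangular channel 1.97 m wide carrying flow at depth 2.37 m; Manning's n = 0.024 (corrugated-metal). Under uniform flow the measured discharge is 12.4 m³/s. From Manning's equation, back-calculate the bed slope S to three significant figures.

0.00659

A = b·y = 1.97 × 2.37 = 4.669 m²
P = b + 2y = 1.97 + 2×2.37 = 6.710 m
R = A/P = 4.669/6.710 = 0.6958 m
S = (Q·n / (1·A·R^(2/3)))² = (12.4×0.024 / (1×4.669×0.7852))² = 0.006589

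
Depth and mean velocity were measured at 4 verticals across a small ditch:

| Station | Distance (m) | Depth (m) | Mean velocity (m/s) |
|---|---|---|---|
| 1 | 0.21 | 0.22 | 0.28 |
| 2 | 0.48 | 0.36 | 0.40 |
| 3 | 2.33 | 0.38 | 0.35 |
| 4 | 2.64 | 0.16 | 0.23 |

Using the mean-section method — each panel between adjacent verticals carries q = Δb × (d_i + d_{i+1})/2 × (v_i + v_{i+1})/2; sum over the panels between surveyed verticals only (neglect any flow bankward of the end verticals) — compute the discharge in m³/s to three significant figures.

0.308 m³/s

Panel 1-2: Δb = 0.27 m, d̄ = (0.22+0.36)/2 = 0.29, v̄ = (0.28+0.40)/2 = 0.34 → q = 0.27×0.29×0.34 = 0.02662 m³/s
Panel 2-3: Δb = 1.85 m, d̄ = (0.36+0.38)/2 = 0.37, v̄ = (0.40+0.35)/2 = 0.375 → q = 1.85×0.37×0.375 = 0.2567 m³/s
Panel 3-4: Δb = 0.31 m, d̄ = (0.38+0.16)/2 = 0.27, v̄ = (0.35+0.23)/2 = 0.29 → q = 0.31×0.27×0.29 = 0.02427 m³/s
Q = Σ q = 0.3076 m³/s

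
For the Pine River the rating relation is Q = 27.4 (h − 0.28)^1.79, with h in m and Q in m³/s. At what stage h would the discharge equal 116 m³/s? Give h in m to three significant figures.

h − h₀ = (Q/C)^(1/b) = (116/27.4)^(1/1.79) = 2.239 m
h = 0.28 + 2.239 = 2.519 m

2.52 m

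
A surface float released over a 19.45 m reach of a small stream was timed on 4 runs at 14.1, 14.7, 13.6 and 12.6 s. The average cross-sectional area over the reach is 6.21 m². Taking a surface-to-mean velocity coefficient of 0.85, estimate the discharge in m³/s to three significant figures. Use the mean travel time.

7.47 m³/s

t̄ = (14.1 + 14.7 + 13.6 + 12.6) / 4 = 13.75 s
v_surface = L / t̄ = 19.45 / 13.75 = 1.415 m/s
v_mean = 0.85 × 1.415 = 1.202 m/s
Q = A × v_mean = 6.21 × 1.202 = 7.467 m³/s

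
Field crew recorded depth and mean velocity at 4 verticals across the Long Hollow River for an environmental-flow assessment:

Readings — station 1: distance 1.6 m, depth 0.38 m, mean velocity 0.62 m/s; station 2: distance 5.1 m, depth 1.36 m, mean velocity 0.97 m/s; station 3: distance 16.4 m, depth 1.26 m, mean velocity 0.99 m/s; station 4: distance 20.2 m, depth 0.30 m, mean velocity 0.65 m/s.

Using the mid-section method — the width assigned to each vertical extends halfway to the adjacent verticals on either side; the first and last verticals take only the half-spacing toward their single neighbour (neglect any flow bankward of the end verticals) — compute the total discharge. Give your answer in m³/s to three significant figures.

20.0 m³/s

w_1 = (5.1 − 1.6)/2 = 1.75 m; q_1 = 0.62 × 0.38 × 1.75 = 0.4123 m³/s
w_2 = (16.4 − 1.6)/2 = 7.4 m; q_2 = 0.97 × 1.36 × 7.4 = 9.762 m³/s
w_3 = (20.2 − 5.1)/2 = 7.55 m; q_3 = 0.99 × 1.26 × 7.55 = 9.418 m³/s
w_4 = (20.2 − 16.4)/2 = 1.9 m; q_4 = 0.65 × 0.30 × 1.9 = 0.3705 m³/s
Q = Σ qᵢ = 19.96 m³/s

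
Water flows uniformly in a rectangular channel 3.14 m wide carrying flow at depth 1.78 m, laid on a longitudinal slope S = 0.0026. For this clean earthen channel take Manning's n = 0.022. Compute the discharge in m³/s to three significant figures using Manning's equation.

A = b·y = 3.14 × 1.78 = 5.589 m²
P = b + 2y = 3.14 + 2×1.78 = 6.700 m
R = A/P = 5.589/6.700 = 0.8342 m
Q = (1/n)·A·R^(2/3)·S^(1/2) = (1/0.022) × 5.589 × 0.8342^(2/3) × 0.0026^(1/2) = 11.48 m³/s

11.5 m³/s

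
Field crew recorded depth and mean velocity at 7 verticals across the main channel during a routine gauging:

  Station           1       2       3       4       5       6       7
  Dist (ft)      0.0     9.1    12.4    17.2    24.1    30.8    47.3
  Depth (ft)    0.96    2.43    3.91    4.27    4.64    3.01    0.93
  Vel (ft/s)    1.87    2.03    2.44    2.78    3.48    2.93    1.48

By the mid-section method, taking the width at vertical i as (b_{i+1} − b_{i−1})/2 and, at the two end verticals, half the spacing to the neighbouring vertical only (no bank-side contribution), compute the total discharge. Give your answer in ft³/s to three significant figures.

w_1 = (9.1 − 0.0)/2 = 4.55 ft; q_1 = 1.87 × 0.96 × 4.55 = 8.168 ft³/s
w_2 = (12.4 − 0.0)/2 = 6.2 ft; q_2 = 2.03 × 2.43 × 6.2 = 30.58 ft³/s
w_3 = (17.2 − 9.1)/2 = 4.05 ft; q_3 = 2.44 × 3.91 × 4.05 = 38.64 ft³/s
w_4 = (24.1 − 12.4)/2 = 5.85 ft; q_4 = 2.78 × 4.27 × 5.85 = 69.44 ft³/s
w_5 = (30.8 − 17.2)/2 = 6.8 ft; q_5 = 3.48 × 4.64 × 6.8 = 109.8 ft³/s
w_6 = (47.3 − 24.1)/2 = 11.6 ft; q_6 = 2.93 × 3.01 × 11.6 = 102.3 ft³/s
w_7 = (47.3 − 30.8)/2 = 8.25 ft; q_7 = 1.48 × 0.93 × 8.25 = 11.36 ft³/s
Q = Σ qᵢ = 370.3 ft³/s

370 ft³/s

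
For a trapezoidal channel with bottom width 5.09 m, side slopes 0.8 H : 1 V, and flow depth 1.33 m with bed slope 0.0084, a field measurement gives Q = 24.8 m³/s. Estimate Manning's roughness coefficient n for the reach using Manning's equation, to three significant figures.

A = (b + z·y)·y = (5.09 + 0.8×1.33)×1.33 = 8.185 m²
P = b + 2y√(1+z²) = 5.09 + 2×1.33×√(1+0.8²) = 8.496 m
R = A/P = 8.185/8.496 = 0.9633 m
n = (1/Q)·A·R^(2/3)·S^(1/2) = (1/24.8) × 8.185 × 0.9754 × 0.09165 = 0.02950

0.0295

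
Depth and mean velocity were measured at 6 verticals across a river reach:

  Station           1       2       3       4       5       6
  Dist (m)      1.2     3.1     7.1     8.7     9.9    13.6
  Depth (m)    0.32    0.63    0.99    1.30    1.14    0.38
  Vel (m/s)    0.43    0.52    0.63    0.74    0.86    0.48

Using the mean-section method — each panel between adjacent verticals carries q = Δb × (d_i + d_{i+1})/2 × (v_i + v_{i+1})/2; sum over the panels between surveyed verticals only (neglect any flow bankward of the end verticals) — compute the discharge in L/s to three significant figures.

Panel 1-2: Δb = 1.9 m, d̄ = (0.32+0.63)/2 = 0.475, v̄ = (0.43+0.52)/2 = 0.475 → q = 1.9×0.475×0.475 = 0.4287 m³/s
Panel 2-3: Δb = 4 m, d̄ = (0.63+0.99)/2 = 0.81, v̄ = (0.52+0.63)/2 = 0.575 → q = 4×0.81×0.575 = 1.863 m³/s
Panel 3-4: Δb = 1.6 m, d̄ = (0.99+1.30)/2 = 1.145, v̄ = (0.63+0.74)/2 = 0.685 → q = 1.6×1.145×0.685 = 1.255 m³/s
Panel 4-5: Δb = 1.2 m, d̄ = (1.30+1.14)/2 = 1.22, v̄ = (0.74+0.86)/2 = 0.8 → q = 1.2×1.22×0.8 = 1.171 m³/s
Panel 5-6: Δb = 3.7 m, d̄ = (1.14+0.38)/2 = 0.76, v̄ = (0.86+0.48)/2 = 0.67 → q = 3.7×0.76×0.67 = 1.884 m³/s
Q = Σ q = 6.602 m³/s
= 6.602 × 1000 = 6602 L/s

6600 L/s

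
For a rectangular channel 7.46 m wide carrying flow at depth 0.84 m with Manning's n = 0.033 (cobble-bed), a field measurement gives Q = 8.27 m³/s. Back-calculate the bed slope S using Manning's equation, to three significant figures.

0.00314

A = b·y = 7.46 × 0.84 = 6.266 m²
P = b + 2y = 7.46 + 2×0.84 = 9.140 m
R = A/P = 6.266/9.140 = 0.6856 m
S = (Q·n / (1·A·R^(2/3)))² = (8.27×0.033 / (1×6.266×0.7775))² = 0.003137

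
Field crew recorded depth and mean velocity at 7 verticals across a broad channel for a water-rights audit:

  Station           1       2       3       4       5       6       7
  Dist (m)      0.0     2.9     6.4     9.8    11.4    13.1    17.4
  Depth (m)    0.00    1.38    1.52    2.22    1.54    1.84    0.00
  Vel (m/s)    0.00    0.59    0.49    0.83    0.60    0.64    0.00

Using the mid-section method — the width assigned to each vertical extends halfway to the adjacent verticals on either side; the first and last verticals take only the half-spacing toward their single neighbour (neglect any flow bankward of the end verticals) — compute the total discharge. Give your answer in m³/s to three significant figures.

w_2 = (6.4 − 0.0)/2 = 3.2 m; q_2 = 0.59 × 1.38 × 3.2 = 2.605 m³/s
w_3 = (9.8 − 2.9)/2 = 3.45 m; q_3 = 0.49 × 1.52 × 3.45 = 2.570 m³/s
w_4 = (11.4 − 6.4)/2 = 2.5 m; q_4 = 0.83 × 2.22 × 2.5 = 4.607 m³/s
w_5 = (13.1 − 9.8)/2 = 1.65 m; q_5 = 0.60 × 1.54 × 1.65 = 1.525 m³/s
w_6 = (17.4 − 11.4)/2 = 3 m; q_6 = 0.64 × 1.84 × 3 = 3.533 m³/s
Stations 1, 7 contribute zero (depth or velocity is 0).
Q = Σ qᵢ = 14.84 m³/s

14.8 m³/s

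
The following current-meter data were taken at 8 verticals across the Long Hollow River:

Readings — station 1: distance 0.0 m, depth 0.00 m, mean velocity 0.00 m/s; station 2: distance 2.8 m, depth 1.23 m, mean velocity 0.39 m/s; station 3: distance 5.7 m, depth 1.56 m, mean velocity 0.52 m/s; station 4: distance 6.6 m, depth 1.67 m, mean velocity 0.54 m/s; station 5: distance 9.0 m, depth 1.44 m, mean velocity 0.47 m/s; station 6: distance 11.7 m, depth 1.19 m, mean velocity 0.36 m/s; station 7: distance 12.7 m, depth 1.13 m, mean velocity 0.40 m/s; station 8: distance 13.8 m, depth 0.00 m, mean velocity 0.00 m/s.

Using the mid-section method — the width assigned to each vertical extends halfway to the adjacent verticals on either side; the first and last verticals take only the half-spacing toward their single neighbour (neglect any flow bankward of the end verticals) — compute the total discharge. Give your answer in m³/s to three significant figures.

7.39 m³/s

w_2 = (5.7 − 0.0)/2 = 2.85 m; q_2 = 0.39 × 1.23 × 2.85 = 1.367 m³/s
w_3 = (6.6 − 2.8)/2 = 1.9 m; q_3 = 0.52 × 1.56 × 1.9 = 1.541 m³/s
w_4 = (9.0 − 5.7)/2 = 1.65 m; q_4 = 0.54 × 1.67 × 1.65 = 1.488 m³/s
w_5 = (11.7 − 6.6)/2 = 2.55 m; q_5 = 0.47 × 1.44 × 2.55 = 1.726 m³/s
w_6 = (12.7 − 9.0)/2 = 1.85 m; q_6 = 0.36 × 1.19 × 1.85 = 0.7925 m³/s
w_7 = (13.8 − 11.7)/2 = 1.05 m; q_7 = 0.40 × 1.13 × 1.05 = 0.4746 m³/s
Stations 1, 8 contribute zero (depth or velocity is 0).
Q = Σ qᵢ = 7.389 m³/s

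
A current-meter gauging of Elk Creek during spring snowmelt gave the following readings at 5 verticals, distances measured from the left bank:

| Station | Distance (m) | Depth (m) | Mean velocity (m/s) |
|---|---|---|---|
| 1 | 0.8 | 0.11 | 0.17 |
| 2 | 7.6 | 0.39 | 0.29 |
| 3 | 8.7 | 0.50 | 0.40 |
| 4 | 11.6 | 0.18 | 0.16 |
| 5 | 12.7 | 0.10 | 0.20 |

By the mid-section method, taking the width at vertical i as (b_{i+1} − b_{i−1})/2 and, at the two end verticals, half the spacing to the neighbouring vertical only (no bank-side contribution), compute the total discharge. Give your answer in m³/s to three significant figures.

w_1 = (7.6 − 0.8)/2 = 3.4 m; q_1 = 0.17 × 0.11 × 3.4 = 0.06358 m³/s
w_2 = (8.7 − 0.8)/2 = 3.95 m; q_2 = 0.29 × 0.39 × 3.95 = 0.4467 m³/s
w_3 = (11.6 − 7.6)/2 = 2 m; q_3 = 0.40 × 0.50 × 2 = 0.4000 m³/s
w_4 = (12.7 − 8.7)/2 = 2 m; q_4 = 0.16 × 0.18 × 2 = 0.05760 m³/s
w_5 = (12.7 − 11.6)/2 = 0.55 m; q_5 = 0.20 × 0.10 × 0.55 = 0.01100 m³/s
Q = Σ qᵢ = 0.9789 m³/s

0.979 m³/s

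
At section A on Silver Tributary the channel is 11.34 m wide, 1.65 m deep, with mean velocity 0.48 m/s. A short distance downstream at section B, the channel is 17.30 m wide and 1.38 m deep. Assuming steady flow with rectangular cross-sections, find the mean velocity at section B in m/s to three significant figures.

0.376 m/s

Q = A₁V₁ = (11.34×1.65) × 0.48 = 8.981 m³/s
A₂ = 17.30 × 1.38 = 23.87 m²
V₂ = Q/A₂ = 8.981/23.87 = 0.3762 m/s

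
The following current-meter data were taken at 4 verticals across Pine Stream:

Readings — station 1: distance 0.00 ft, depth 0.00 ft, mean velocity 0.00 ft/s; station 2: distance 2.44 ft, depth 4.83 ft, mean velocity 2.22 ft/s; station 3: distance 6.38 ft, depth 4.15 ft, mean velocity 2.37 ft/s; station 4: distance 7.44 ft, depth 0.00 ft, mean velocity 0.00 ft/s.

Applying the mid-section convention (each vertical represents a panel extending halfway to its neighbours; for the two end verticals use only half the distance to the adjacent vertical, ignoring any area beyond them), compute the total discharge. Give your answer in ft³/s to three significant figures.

w_2 = (6.38 − 0.00)/2 = 3.19 ft; q_2 = 2.22 × 4.83 × 3.19 = 34.21 ft³/s
w_3 = (7.44 − 2.44)/2 = 2.5 ft; q_3 = 2.37 × 4.15 × 2.5 = 24.59 ft³/s
Stations 1, 4 contribute zero (depth or velocity is 0).
Q = Σ qᵢ = 58.79 ft³/s

58.8 ft³/s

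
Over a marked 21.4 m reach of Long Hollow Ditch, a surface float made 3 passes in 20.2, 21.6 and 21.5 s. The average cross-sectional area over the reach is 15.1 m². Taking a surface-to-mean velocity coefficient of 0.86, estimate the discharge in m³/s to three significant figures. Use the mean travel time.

13.2 m³/s

t̄ = (20.2 + 21.6 + 21.5) / 3 = 21.1 s
v_surface = L / t̄ = 21.4 / 21.1 = 1.014 m/s
v_mean = 0.86 × 1.014 = 0.8722 m/s
Q = A × v_mean = 15.1 × 0.8722 = 13.17 m³/s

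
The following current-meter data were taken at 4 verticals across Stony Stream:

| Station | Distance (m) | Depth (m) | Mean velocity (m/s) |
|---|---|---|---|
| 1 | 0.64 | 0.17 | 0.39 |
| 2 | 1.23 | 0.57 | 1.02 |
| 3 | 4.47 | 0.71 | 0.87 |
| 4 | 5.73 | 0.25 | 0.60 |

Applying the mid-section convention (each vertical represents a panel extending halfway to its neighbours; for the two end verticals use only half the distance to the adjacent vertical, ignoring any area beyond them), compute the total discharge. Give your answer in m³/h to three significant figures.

9420 m³/h

w_1 = (1.23 − 0.64)/2 = 0.295 m; q_1 = 0.39 × 0.17 × 0.295 = 0.01956 m³/s
w_2 = (4.47 − 0.64)/2 = 1.915 m; q_2 = 1.02 × 0.57 × 1.915 = 1.113 m³/s
w_3 = (5.73 − 1.23)/2 = 2.25 m; q_3 = 0.87 × 0.71 × 2.25 = 1.390 m³/s
w_4 = (5.73 − 4.47)/2 = 0.63 m; q_4 = 0.60 × 0.25 × 0.63 = 0.09450 m³/s
Q = Σ qᵢ = 2.617 m³/s
= 2.617 × 3600 = 9422 m³/h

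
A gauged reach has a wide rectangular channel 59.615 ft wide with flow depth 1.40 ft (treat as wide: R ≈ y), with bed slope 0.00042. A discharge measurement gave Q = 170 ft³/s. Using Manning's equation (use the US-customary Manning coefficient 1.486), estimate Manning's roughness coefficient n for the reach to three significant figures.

A = b·y = 59.615 × 1.40 = 83.46 ft²
Wide channel: R ≈ y = 1.40 ft
n = (1.486/Q)·A·R^(2/3)·S^(1/2) = (1.486/170) × 83.46 × 1.251 × 0.02049 = 0.01871

0.0187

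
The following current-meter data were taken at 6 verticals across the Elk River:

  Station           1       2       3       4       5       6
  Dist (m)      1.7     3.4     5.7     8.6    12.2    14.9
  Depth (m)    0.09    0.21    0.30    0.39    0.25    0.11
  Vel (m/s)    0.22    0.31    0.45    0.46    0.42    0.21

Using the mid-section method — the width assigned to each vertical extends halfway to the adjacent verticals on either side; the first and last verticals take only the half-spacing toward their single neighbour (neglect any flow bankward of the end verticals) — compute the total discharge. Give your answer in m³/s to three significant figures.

w_1 = (3.4 − 1.7)/2 = 0.85 m; q_1 = 0.22 × 0.09 × 0.85 = 0.01683 m³/s
w_2 = (5.7 − 1.7)/2 = 2 m; q_2 = 0.31 × 0.21 × 2 = 0.1302 m³/s
w_3 = (8.6 − 3.4)/2 = 2.6 m; q_3 = 0.45 × 0.30 × 2.6 = 0.3510 m³/s
w_4 = (12.2 − 5.7)/2 = 3.25 m; q_4 = 0.46 × 0.39 × 3.25 = 0.5831 m³/s
w_5 = (14.9 − 8.6)/2 = 3.15 m; q_5 = 0.42 × 0.25 × 3.15 = 0.3308 m³/s
w_6 = (14.9 − 12.2)/2 = 1.35 m; q_6 = 0.21 × 0.11 × 1.35 = 0.03119 m³/s
Q = Σ qᵢ = 1.443 m³/s

1.44 m³/s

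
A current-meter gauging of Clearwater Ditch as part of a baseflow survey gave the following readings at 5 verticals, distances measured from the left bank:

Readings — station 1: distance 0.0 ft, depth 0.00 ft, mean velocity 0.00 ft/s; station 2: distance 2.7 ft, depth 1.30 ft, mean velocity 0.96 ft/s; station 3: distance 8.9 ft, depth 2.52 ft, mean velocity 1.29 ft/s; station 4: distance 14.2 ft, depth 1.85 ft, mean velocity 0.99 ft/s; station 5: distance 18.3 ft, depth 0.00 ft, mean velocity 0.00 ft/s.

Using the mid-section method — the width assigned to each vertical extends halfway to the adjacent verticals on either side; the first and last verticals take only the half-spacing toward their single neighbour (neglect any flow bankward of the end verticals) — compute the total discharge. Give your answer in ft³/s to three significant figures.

32.9 ft³/s

w_2 = (8.9 − 0.0)/2 = 4.45 ft; q_2 = 0.96 × 1.30 × 4.45 = 5.554 ft³/s
w_3 = (14.2 − 2.7)/2 = 5.75 ft; q_3 = 1.29 × 2.52 × 5.75 = 18.69 ft³/s
w_4 = (18.3 − 8.9)/2 = 4.7 ft; q_4 = 0.99 × 1.85 × 4.7 = 8.608 ft³/s
Stations 1, 5 contribute zero (depth or velocity is 0).
Q = Σ qᵢ = 32.85 ft³/s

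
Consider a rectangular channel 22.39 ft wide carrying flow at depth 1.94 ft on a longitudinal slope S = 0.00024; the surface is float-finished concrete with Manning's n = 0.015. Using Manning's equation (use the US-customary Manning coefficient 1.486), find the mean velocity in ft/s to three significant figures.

A = b·y = 22.39 × 1.94 = 43.44 ft²
P = b + 2y = 22.39 + 2×1.94 = 26.27 ft
R = A/P = 43.44/26.27 = 1.653 ft
Q = (1.486/n)·A·R^(2/3)·S^(1/2) = (1.486/0.015) × 43.44 × 1.653^(2/3) × 0.00024^(1/2) = 93.22 ft³/s
V = Q/A = 93.22/43.44 = 2.146 ft/s

2.15 ft/s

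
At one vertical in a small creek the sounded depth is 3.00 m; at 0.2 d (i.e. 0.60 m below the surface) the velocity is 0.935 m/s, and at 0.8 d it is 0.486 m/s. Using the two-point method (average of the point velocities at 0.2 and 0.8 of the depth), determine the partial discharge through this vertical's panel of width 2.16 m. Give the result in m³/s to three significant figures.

4.60 m³/s

v̄ = (0.935 + 0.486) / 2 = 0.7105 m/s
q = v̄ × d × w = 0.7105 × 3.00 × 2.16 = 4.604 m³/s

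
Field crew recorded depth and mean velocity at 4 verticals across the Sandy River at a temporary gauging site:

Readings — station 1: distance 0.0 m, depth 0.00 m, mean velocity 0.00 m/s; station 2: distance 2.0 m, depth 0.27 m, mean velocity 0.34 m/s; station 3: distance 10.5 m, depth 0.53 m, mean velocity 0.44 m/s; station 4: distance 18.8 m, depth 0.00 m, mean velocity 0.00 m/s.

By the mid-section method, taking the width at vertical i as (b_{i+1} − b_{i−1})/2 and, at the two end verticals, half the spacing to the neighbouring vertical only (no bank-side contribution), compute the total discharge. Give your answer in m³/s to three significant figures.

2.44 m³/s

w_2 = (10.5 − 0.0)/2 = 5.25 m; q_2 = 0.34 × 0.27 × 5.25 = 0.4820 m³/s
w_3 = (18.8 − 2.0)/2 = 8.4 m; q_3 = 0.44 × 0.53 × 8.4 = 1.959 m³/s
Stations 1, 4 contribute zero (depth or velocity is 0).
Q = Σ qᵢ = 2.441 m³/s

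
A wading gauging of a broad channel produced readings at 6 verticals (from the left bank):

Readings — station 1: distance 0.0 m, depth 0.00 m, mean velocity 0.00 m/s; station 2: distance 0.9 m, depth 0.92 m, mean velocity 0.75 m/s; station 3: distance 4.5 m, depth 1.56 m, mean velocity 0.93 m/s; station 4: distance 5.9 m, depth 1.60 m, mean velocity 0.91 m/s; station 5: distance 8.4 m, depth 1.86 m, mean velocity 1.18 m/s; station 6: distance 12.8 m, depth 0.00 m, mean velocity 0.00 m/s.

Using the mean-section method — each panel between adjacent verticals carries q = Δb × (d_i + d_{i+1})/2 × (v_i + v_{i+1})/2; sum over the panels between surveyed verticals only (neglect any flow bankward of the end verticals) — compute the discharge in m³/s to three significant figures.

12.9 m³/s

Panel 1-2: Δb = 0.9 m, d̄ = (0.00+0.92)/2 = 0.46, v̄ = (0.00+0.75)/2 = 0.375 → q = 0.9×0.46×0.375 = 0.1553 m³/s
Panel 2-3: Δb = 3.6 m, d̄ = (0.92+1.56)/2 = 1.24, v̄ = (0.75+0.93)/2 = 0.84 → q = 3.6×1.24×0.84 = 3.750 m³/s
Panel 3-4: Δb = 1.4 m, d̄ = (1.56+1.60)/2 = 1.58, v̄ = (0.93+0.91)/2 = 0.92 → q = 1.4×1.58×0.92 = 2.035 m³/s
Panel 4-5: Δb = 2.5 m, d̄ = (1.60+1.86)/2 = 1.73, v̄ = (0.91+1.18)/2 = 1.045 → q = 2.5×1.73×1.045 = 4.520 m³/s
Panel 5-6: Δb = 4.4 m, d̄ = (1.86+0.00)/2 = 0.93, v̄ = (1.18+0.00)/2 = 0.59 → q = 4.4×0.93×0.59 = 2.414 m³/s
Q = Σ q = 12.87 m³/s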